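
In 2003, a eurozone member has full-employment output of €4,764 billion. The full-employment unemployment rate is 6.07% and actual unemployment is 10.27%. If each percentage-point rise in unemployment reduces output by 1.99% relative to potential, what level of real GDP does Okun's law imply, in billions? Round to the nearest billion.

Unemployment gap = 10.27 - 6.07 = 4.2 points, so the output gap is -1.99 × 4.2 = -8.358%.
Actual GDP = 4764 × (1 - 8.358/100) = 4764 × 0.91642 ≈ 4366 billion.

€4,366 billion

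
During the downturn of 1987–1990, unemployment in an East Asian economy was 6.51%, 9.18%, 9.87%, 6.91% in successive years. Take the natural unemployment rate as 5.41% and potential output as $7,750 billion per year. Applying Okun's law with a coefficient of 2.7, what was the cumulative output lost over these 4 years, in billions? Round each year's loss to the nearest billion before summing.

Year 1987: gap = -2.7 × (6.51 - 5.41) = -2.97%, loss ≈ 7750 × 2.97/100 ≈ 230.
Year 1988: gap = -2.7 × (9.18 - 5.41) = -10.179%, loss ≈ 7750 × 10.179/100 ≈ 789.
Year 1989: gap = -2.7 × (9.87 - 5.41) = -12.042%, loss ≈ 7750 × 12.042/100 ≈ 933.
Year 1990: gap = -2.7 × (6.91 - 5.41) = -4.05%, loss ≈ 7750 × 4.05/100 ≈ 314.
Total lost output = 230 + 789 + 933 + 314 = 2266 billion.

$2,266 billion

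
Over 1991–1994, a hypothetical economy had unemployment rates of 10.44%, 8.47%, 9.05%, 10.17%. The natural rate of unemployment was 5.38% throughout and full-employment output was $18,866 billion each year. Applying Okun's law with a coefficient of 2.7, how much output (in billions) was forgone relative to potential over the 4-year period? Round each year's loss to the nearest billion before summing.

Year 1991: gap = -2.7 × (10.44 - 5.38) = -13.662%, loss ≈ 18866 × 13.662/100 ≈ 2577.
Year 1992: gap = -2.7 × (8.47 - 5.38) = -8.343%, loss ≈ 18866 × 8.343/100 ≈ 1574.
Year 1993: gap = -2.7 × (9.05 - 5.38) = -9.909%, loss ≈ 18866 × 9.909/100 ≈ 1869.
Year 1994: gap = -2.7 × (10.17 - 5.38) = -12.933%, loss ≈ 18866 × 12.933/100 ≈ 2440.
Total lost output = 2577 + 1574 + 1869 + 2440 = 8460 billion.

$8,460 billion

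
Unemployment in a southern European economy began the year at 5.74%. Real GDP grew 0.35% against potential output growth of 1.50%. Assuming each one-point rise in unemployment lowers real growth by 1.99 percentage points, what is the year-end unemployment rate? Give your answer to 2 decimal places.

Growth-rate Okun's law: g_Y = g_Y* - β × Δu, so Δu = (g_Y* - g_Y)/β.
Δu = (1.5 - 0.35)/1.99 = 1.15/1.99 = 0.58 percentage points.
Year-end unemployment = 5.74 + 0.58 = 6.32%.

6.32%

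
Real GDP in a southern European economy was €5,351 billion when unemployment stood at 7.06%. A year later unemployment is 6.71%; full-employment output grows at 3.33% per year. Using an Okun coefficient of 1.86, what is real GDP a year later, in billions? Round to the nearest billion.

Δu = 6.71 - 7.06 = -0.35 points.
Okun's law (growth form): g_Y = g_Y* - β × Δu = 3.33 - 1.86 × (-0.35) = 3.33 + 0.651 = 3.981%.
Real GDP in the next year = 5351 × (1 + 3.981/100) = 5351 × 1.03981 ≈ 5564 billion.

€5,564 billion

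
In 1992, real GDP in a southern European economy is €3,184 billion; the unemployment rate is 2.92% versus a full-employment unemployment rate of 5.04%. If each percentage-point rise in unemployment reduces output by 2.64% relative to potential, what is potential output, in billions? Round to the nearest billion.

Unemployment gap = 2.92 - 5.04 = -2.12 points, so output gap = -2.64 × (-2.12) = 5.5968%.
Since Y = Y* × (1 + gap/100), Y* = 3184/1.055968 ≈ 3015 billion.

€3,015 billion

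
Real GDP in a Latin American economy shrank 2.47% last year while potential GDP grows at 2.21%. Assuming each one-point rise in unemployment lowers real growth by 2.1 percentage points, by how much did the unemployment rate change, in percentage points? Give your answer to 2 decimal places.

2.23 percentage points

Growth-rate Okun's law: g_Y = g_Y* - β × Δu, so Δu = (g_Y* - g_Y)/β.
Δu = (2.21 + 2.47)/2.1 = 4.68/2.1 = 2.23 percentage points.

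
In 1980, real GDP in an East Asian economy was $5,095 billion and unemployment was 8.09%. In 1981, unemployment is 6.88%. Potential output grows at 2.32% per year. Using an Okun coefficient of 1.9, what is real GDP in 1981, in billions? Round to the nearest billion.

$5,330 billion

Δu = 6.88 - 8.09 = -1.21 points.
Okun's law (growth form): g_Y = g_Y* - β × Δu = 2.32 - 1.9 × (-1.21) = 2.32 + 2.299 = 4.619%.
Real GDP in the next year = 5095 × (1 + 4.619/100) = 5095 × 1.04619 ≈ 5330 billion.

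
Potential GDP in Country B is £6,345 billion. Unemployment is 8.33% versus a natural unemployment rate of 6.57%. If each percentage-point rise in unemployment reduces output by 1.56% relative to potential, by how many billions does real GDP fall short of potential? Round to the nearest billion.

£174 billion

Output gap = -1.56 × (8.33 - 6.57) = -1.56 × 1.76 = -2.7456%.
Actual GDP ≈ 6345 × 0.972544 ≈ 6171 billion, so the shortfall is 6345 - 6171 = 174 billion.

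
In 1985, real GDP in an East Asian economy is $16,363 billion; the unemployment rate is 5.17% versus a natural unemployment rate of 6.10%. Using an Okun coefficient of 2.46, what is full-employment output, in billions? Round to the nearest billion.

$15,997 billion

Unemployment gap = 5.17 - 6.1 = -0.93 points, so output gap = -2.46 × (-0.93) = 2.2878%.
Since Y = Y* × (1 + gap/100), Y* = 16363/1.022878 ≈ 15997 billion.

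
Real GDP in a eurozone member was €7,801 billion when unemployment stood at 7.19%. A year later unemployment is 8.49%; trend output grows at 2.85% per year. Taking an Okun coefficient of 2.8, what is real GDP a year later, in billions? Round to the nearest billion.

Δu = 8.49 - 7.19 = 1.3 points.
Okun's law (growth form): g_Y = g_Y* - β × Δu = 2.85 - 2.8 × (1.30) = 2.85 - 3.64 = -0.79%.
Real GDP in the next year = 7801 × (1 - 0.79/100) = 7801 × 0.9921 ≈ 7739 billion.

€7,739 billion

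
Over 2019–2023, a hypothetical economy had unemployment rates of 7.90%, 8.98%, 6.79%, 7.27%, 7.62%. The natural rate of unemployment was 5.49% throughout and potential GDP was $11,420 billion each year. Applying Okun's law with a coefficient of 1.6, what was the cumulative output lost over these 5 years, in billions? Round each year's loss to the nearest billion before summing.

$2,030 billion

Year 2019: gap = -1.6 × (7.9 - 5.49) = -3.856%, loss ≈ 11420 × 3.856/100 ≈ 440.
Year 2020: gap = -1.6 × (8.98 - 5.49) = -5.584%, loss ≈ 11420 × 5.584/100 ≈ 638.
Year 2021: gap = -1.6 × (6.79 - 5.49) = -2.08%, loss ≈ 11420 × 2.08/100 ≈ 238.
Year 2022: gap = -1.6 × (7.27 - 5.49) = -2.848%, loss ≈ 11420 × 2.848/100 ≈ 325.
Year 2023: gap = -1.6 × (7.62 - 5.49) = -3.408%, loss ≈ 11420 × 3.408/100 ≈ 389.
Total lost output = 440 + 638 + 238 + 325 + 389 = 2030 billion.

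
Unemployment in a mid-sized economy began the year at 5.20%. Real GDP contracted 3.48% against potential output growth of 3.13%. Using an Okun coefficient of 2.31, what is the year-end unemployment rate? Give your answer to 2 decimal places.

Growth-rate Okun's law: g_Y = g_Y* - β × Δu, so Δu = (g_Y* - g_Y)/β.
Δu = (3.13 + 3.48)/2.31 = 6.61/2.31 = 2.86 percentage points.
Year-end unemployment = 5.2 + 2.86 = 8.06%.

8.06%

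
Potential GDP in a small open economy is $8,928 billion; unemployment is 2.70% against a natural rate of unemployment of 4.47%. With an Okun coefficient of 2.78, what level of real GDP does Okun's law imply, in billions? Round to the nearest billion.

Unemployment gap = 2.7 - 4.47 = -1.77 points, so the output gap is -2.78 × (-1.77) = 4.9206%.
Actual GDP = 8928 × (1 + 4.9206/100) = 8928 × 1.049206 ≈ 9367 billion.

$9,367 billion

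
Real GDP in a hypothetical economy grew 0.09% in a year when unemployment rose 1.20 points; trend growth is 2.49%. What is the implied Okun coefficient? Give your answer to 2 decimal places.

β ≈ 2.00

Growth form: g_Y = g_Y* - β × Δu, so β = (g_Y* - g_Y)/Δu.
β = (2.49 - 0.09)/1.20 = 2.4/1.20 = 2.00.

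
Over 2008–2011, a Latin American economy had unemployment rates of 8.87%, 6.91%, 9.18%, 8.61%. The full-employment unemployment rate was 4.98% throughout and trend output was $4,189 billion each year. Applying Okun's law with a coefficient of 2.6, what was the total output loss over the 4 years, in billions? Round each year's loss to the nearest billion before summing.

Year 2008: gap = -2.6 × (8.87 - 4.98) = -10.114%, loss ≈ 4189 × 10.114/100 ≈ 424.
Year 2009: gap = -2.6 × (6.91 - 4.98) = -5.018%, loss ≈ 4189 × 5.018/100 ≈ 210.
Year 2010: gap = -2.6 × (9.18 - 4.98) = -10.92%, loss ≈ 4189 × 10.92/100 ≈ 457.
Year 2011: gap = -2.6 × (8.61 - 4.98) = -9.438%, loss ≈ 4189 × 9.438/100 ≈ 395.
Total lost output = 424 + 210 + 457 + 395 = 1486 billion.

$1,486 billion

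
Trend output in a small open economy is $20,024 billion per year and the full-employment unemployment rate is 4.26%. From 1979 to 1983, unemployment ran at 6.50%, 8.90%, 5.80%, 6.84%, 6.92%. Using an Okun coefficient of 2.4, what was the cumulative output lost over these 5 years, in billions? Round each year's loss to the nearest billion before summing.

$6,564 billion

Year 1979: gap = -2.4 × (6.5 - 4.26) = -5.376%, loss ≈ 20024 × 5.376/100 ≈ 1076.
Year 1980: gap = -2.4 × (8.9 - 4.26) = -11.136%, loss ≈ 20024 × 11.136/100 ≈ 2230.
Year 1981: gap = -2.4 × (5.8 - 4.26) = -3.696%, loss ≈ 20024 × 3.696/100 ≈ 740.
Year 1982: gap = -2.4 × (6.84 - 4.26) = -6.192%, loss ≈ 20024 × 6.192/100 ≈ 1240.
Year 1983: gap = -2.4 × (6.92 - 4.26) = -6.384%, loss ≈ 20024 × 6.384/100 ≈ 1278.
Total lost output = 1076 + 2230 + 740 + 1240 + 1278 = 6564 billion.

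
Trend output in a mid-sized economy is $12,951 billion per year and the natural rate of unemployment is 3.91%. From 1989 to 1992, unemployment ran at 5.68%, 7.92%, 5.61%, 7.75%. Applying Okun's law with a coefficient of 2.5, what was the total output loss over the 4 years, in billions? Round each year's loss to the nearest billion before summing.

Year 1989: gap = -2.5 × (5.68 - 3.91) = -4.425%, loss ≈ 12951 × 4.425/100 ≈ 573.
Year 1990: gap = -2.5 × (7.92 - 3.91) = -10.025%, loss ≈ 12951 × 10.025/100 ≈ 1298.
Year 1991: gap = -2.5 × (5.61 - 3.91) = -4.25%, loss ≈ 12951 × 4.25/100 ≈ 550.
Year 1992: gap = -2.5 × (7.75 - 3.91) = -9.6%, loss ≈ 12951 × 9.6/100 ≈ 1243.
Total lost output = 573 + 1298 + 550 + 1243 = 3664 billion.

$3,664 billion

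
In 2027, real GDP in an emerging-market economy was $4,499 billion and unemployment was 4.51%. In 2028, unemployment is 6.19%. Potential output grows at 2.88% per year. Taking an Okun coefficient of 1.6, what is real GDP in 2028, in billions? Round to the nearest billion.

Δu = 6.19 - 4.51 = 1.68 points.
Okun's law (growth form): g_Y = g_Y* - β × Δu = 2.88 - 1.6 × (1.68) = 2.88 - 2.688 = 0.192%.
Real GDP in the next year = 4499 × (1 + 0.192/100) = 4499 × 1.00192 ≈ 4508 billion.

$4,508 billion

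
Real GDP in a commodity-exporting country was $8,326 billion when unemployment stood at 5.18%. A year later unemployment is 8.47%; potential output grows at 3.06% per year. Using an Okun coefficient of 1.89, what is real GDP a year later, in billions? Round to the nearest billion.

$8,063 billion

Δu = 8.47 - 5.18 = 3.29 points.
Okun's law (growth form): g_Y = g_Y* - β × Δu = 3.06 - 1.89 × (3.29) = 3.06 - 6.2181 = -3.1581%.
Real GDP in the next year = 8326 × (1 - 3.1581/100) = 8326 × 0.968419 ≈ 8063 billion.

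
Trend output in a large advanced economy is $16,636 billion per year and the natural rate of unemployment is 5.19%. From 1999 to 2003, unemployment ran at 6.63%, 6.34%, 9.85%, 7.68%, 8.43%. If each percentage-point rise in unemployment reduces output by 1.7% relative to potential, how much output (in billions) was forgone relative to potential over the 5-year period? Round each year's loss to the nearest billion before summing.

Year 1999: gap = -1.7 × (6.63 - 5.19) = -2.448%, loss ≈ 16636 × 2.448/100 ≈ 407.
Year 2000: gap = -1.7 × (6.34 - 5.19) = -1.955%, loss ≈ 16636 × 1.955/100 ≈ 325.
Year 2001: gap = -1.7 × (9.85 - 5.19) = -7.922%, loss ≈ 16636 × 7.922/100 ≈ 1318.
Year 2002: gap = -1.7 × (7.68 - 5.19) = -4.233%, loss ≈ 16636 × 4.233/100 ≈ 704.
Year 2003: gap = -1.7 × (8.43 - 5.19) = -5.508%, loss ≈ 16636 × 5.508/100 ≈ 916.
Total lost output = 407 + 325 + 1318 + 704 + 916 = 3670 billion.

$3,670 billion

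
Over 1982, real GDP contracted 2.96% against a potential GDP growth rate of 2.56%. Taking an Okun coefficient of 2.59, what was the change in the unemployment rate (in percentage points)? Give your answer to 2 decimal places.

Growth-rate Okun's law: g_Y = g_Y* - β × Δu, so Δu = (g_Y* - g_Y)/β.
Δu = (2.56 + 2.96)/2.59 = 5.52/2.59 = 2.13 percentage points.

2.13 percentage points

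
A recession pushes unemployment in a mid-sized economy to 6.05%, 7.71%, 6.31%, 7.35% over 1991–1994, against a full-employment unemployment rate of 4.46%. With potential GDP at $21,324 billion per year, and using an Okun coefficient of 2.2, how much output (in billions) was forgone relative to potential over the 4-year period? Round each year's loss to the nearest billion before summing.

$4,495 billion

Year 1991: gap = -2.2 × (6.05 - 4.46) = -3.498%, loss ≈ 21324 × 3.498/100 ≈ 746.
Year 1992: gap = -2.2 × (7.71 - 4.46) = -7.15%, loss ≈ 21324 × 7.15/100 ≈ 1525.
Year 1993: gap = -2.2 × (6.31 - 4.46) = -4.07%, loss ≈ 21324 × 4.07/100 ≈ 868.
Year 1994: gap = -2.2 × (7.35 - 4.46) = -6.358%, loss ≈ 21324 × 6.358/100 ≈ 1356.
Total lost output = 746 + 1525 + 868 + 1356 = 4495 billion.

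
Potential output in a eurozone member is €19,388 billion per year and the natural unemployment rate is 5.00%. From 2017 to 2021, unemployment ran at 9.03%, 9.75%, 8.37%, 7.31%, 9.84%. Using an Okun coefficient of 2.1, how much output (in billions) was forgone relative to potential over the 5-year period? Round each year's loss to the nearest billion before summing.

Year 2017: gap = -2.1 × (9.03 - 5) = -8.463%, loss ≈ 19388 × 8.463/100 ≈ 1641.
Year 2018: gap = -2.1 × (9.75 - 5) = -9.975%, loss ≈ 19388 × 9.975/100 ≈ 1934.
Year 2019: gap = -2.1 × (8.37 - 5) = -7.077%, loss ≈ 19388 × 7.077/100 ≈ 1372.
Year 2020: gap = -2.1 × (7.31 - 5) = -4.851%, loss ≈ 19388 × 4.851/100 ≈ 941.
Year 2021: gap = -2.1 × (9.84 - 5) = -10.164%, loss ≈ 19388 × 10.164/100 ≈ 1971.
Total lost output = 1641 + 1934 + 1372 + 941 + 1971 = 7859 billion.

€7,859 billion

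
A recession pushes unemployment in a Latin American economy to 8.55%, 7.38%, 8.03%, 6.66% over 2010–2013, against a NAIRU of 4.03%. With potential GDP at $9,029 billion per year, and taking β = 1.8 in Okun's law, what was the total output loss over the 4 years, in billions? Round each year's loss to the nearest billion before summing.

Year 2010: gap = -1.8 × (8.55 - 4.03) = -8.136%, loss ≈ 9029 × 8.136/100 ≈ 735.
Year 2011: gap = -1.8 × (7.38 - 4.03) = -6.03%, loss ≈ 9029 × 6.03/100 ≈ 544.
Year 2012: gap = -1.8 × (8.03 - 4.03) = -7.2%, loss ≈ 9029 × 7.2/100 ≈ 650.
Year 2013: gap = -1.8 × (6.66 - 4.03) = -4.734%, loss ≈ 9029 × 4.734/100 ≈ 427.
Total lost output = 735 + 544 + 650 + 427 = 2356 billion.

$2,356 billion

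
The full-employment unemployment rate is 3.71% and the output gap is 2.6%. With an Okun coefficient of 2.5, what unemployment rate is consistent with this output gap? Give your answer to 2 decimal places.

From Okun's law, u - u* = -(output gap)/β = -(2.6)/2.5 = -1.04 points.
So u = 3.71 - 1.04 = 2.67%.

2.67%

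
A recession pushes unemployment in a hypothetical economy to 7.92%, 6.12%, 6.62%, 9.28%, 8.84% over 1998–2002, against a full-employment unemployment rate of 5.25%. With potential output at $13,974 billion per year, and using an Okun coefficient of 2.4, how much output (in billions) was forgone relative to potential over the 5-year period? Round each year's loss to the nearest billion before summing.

Year 1998: gap = -2.4 × (7.92 - 5.25) = -6.408%, loss ≈ 13974 × 6.408/100 ≈ 895.
Year 1999: gap = -2.4 × (6.12 - 5.25) = -2.088%, loss ≈ 13974 × 2.088/100 ≈ 292.
Year 2000: gap = -2.4 × (6.62 - 5.25) = -3.288%, loss ≈ 13974 × 3.288/100 ≈ 459.
Year 2001: gap = -2.4 × (9.28 - 5.25) = -9.672%, loss ≈ 13974 × 9.672/100 ≈ 1352.
Year 2002: gap = -2.4 × (8.84 - 5.25) = -8.616%, loss ≈ 13974 × 8.616/100 ≈ 1204.
Total lost output = 895 + 292 + 459 + 1352 + 1204 = 4202 billion.

$4,202 billion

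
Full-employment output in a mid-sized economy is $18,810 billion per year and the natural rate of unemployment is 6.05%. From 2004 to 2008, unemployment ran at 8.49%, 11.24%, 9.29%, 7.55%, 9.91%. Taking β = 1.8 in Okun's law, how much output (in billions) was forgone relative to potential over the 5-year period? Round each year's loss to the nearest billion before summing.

Year 2004: gap = -1.8 × (8.49 - 6.05) = -4.392%, loss ≈ 18810 × 4.392/100 ≈ 826.
Year 2005: gap = -1.8 × (11.24 - 6.05) = -9.342%, loss ≈ 18810 × 9.342/100 ≈ 1757.
Year 2006: gap = -1.8 × (9.29 - 6.05) = -5.832%, loss ≈ 18810 × 5.832/100 ≈ 1097.
Year 2007: gap = -1.8 × (7.55 - 6.05) = -2.7%, loss ≈ 18810 × 2.7/100 ≈ 508.
Year 2008: gap = -1.8 × (9.91 - 6.05) = -6.948%, loss ≈ 18810 × 6.948/100 ≈ 1307.
Total lost output = 826 + 1757 + 1097 + 508 + 1307 = 5495 billion.

$5,495 billion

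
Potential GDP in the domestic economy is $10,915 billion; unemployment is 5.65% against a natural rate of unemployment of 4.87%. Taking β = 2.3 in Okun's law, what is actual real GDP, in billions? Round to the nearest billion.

Unemployment gap = 5.65 - 4.87 = 0.78 points, so the output gap is -2.3 × 0.78 = -1.794%.
Actual GDP = 10915 × (1 - 1.794/100) = 10915 × 0.98206 ≈ 10719 billion.

$10,719 billion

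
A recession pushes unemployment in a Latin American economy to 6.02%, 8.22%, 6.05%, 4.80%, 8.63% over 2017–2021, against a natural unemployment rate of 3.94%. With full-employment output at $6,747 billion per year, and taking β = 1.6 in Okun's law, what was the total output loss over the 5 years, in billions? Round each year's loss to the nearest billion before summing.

$1,514 billion

Year 2017: gap = -1.6 × (6.02 - 3.94) = -3.328%, loss ≈ 6747 × 3.328/100 ≈ 225.
Year 2018: gap = -1.6 × (8.22 - 3.94) = -6.848%, loss ≈ 6747 × 6.848/100 ≈ 462.
Year 2019: gap = -1.6 × (6.05 - 3.94) = -3.376%, loss ≈ 6747 × 3.376/100 ≈ 228.
Year 2020: gap = -1.6 × (4.8 - 3.94) = -1.376%, loss ≈ 6747 × 1.376/100 ≈ 93.
Year 2021: gap = -1.6 × (8.63 - 3.94) = -7.504%, loss ≈ 6747 × 7.504/100 ≈ 506.
Total lost output = 225 + 462 + 228 + 93 + 506 = 1514 billion.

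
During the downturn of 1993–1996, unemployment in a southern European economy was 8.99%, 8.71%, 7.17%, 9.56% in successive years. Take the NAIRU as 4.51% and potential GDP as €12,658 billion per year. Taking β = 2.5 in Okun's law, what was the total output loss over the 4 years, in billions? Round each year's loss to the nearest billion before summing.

€5,187 billion

Year 1993: gap = -2.5 × (8.99 - 4.51) = -11.2%, loss ≈ 12658 × 11.2/100 ≈ 1418.
Year 1994: gap = -2.5 × (8.71 - 4.51) = -10.5%, loss ≈ 12658 × 10.5/100 ≈ 1329.
Year 1995: gap = -2.5 × (7.17 - 4.51) = -6.65%, loss ≈ 12658 × 6.65/100 ≈ 842.
Year 1996: gap = -2.5 × (9.56 - 4.51) = -12.625%, loss ≈ 12658 × 12.625/100 ≈ 1598.
Total lost output = 1418 + 1329 + 842 + 1598 = 5187 billion.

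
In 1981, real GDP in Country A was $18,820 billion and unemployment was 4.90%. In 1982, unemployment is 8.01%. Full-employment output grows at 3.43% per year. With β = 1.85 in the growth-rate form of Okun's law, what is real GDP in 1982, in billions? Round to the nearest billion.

Δu = 8.01 - 4.9 = 3.11 points.
Okun's law (growth form): g_Y = g_Y* - β × Δu = 3.43 - 1.85 × (3.11) = 3.43 - 5.7535 = -2.3235%.
Real GDP in the next year = 18820 × (1 - 2.3235/100) = 18820 × 0.976765 ≈ 18383 billion.

$18,383 billion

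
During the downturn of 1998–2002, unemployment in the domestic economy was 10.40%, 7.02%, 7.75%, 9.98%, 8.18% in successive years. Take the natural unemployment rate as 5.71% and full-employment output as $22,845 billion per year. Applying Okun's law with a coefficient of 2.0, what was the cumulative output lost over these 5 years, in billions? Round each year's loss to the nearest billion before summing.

$6,754 billion

Year 1998: gap = -2.0 × (10.4 - 5.71) = -9.38%, loss ≈ 22845 × 9.38/100 ≈ 2143.
Year 1999: gap = -2.0 × (7.02 - 5.71) = -2.62%, loss ≈ 22845 × 2.62/100 ≈ 599.
Year 2000: gap = -2.0 × (7.75 - 5.71) = -4.08%, loss ≈ 22845 × 4.08/100 ≈ 932.
Year 2001: gap = -2.0 × (9.98 - 5.71) = -8.54%, loss ≈ 22845 × 8.54/100 ≈ 1951.
Year 2002: gap = -2.0 × (8.18 - 5.71) = -4.94%, loss ≈ 22845 × 4.94/100 ≈ 1129.
Total lost output = 2143 + 599 + 932 + 1951 + 1129 = 6754 billion.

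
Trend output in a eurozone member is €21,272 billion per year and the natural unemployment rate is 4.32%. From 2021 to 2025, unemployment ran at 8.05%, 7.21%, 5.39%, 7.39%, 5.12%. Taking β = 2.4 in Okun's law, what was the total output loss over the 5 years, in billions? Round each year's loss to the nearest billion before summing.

€5,900 billion

Year 2021: gap = -2.4 × (8.05 - 4.32) = -8.952%, loss ≈ 21272 × 8.952/100 ≈ 1904.
Year 2022: gap = -2.4 × (7.21 - 4.32) = -6.936%, loss ≈ 21272 × 6.936/100 ≈ 1475.
Year 2023: gap = -2.4 × (5.39 - 4.32) = -2.568%, loss ≈ 21272 × 2.568/100 ≈ 546.
Year 2024: gap = -2.4 × (7.39 - 4.32) = -7.368%, loss ≈ 21272 × 7.368/100 ≈ 1567.
Year 2025: gap = -2.4 × (5.12 - 4.32) = -1.92%, loss ≈ 21272 × 1.92/100 ≈ 408.
Total lost output = 1904 + 1475 + 546 + 1567 + 408 = 5900 billion.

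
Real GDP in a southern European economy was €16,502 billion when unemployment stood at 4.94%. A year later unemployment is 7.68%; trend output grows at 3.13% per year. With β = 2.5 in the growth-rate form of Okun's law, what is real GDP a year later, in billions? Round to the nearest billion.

€15,888 billion

Δu = 7.68 - 4.94 = 2.74 points.
Okun's law (growth form): g_Y = g_Y* - β × Δu = 3.13 - 2.5 × (2.74) = 3.13 - 6.85 = -3.72%.
Real GDP in the next year = 16502 × (1 - 3.72/100) = 16502 × 0.9628 ≈ 15888 billion.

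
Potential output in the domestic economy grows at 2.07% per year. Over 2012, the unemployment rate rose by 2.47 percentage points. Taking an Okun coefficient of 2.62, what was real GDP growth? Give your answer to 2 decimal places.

-4.40%

Growth-rate Okun's law: g_Y = g_Y* - β × Δu.
g_Y = 2.07 - 2.62 × (2.47) = 2.07 - 6.4714 = -4.4014%, i.e. -4.40% to 2 d.p.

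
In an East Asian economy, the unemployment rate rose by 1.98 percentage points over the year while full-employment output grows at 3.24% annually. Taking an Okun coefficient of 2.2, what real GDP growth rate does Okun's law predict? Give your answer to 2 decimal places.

-1.12%

Growth-rate Okun's law: g_Y = g_Y* - β × Δu.
g_Y = 3.24 - 2.2 × (1.98) = 3.24 - 4.356 = -1.116%, i.e. -1.12% to 2 d.p.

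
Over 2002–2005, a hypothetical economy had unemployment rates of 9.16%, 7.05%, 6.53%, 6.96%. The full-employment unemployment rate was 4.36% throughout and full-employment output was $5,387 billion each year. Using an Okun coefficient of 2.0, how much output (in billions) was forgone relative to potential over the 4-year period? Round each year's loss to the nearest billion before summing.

Year 2002: gap = -2.0 × (9.16 - 4.36) = -9.6%, loss ≈ 5387 × 9.6/100 ≈ 517.
Year 2003: gap = -2.0 × (7.05 - 4.36) = -5.38%, loss ≈ 5387 × 5.38/100 ≈ 290.
Year 2004: gap = -2.0 × (6.53 - 4.36) = -4.34%, loss ≈ 5387 × 4.34/100 ≈ 234.
Year 2005: gap = -2.0 × (6.96 - 4.36) = -5.2%, loss ≈ 5387 × 5.2/100 ≈ 280.
Total lost output = 517 + 290 + 234 + 280 = 1321 billion.

$1,321 billion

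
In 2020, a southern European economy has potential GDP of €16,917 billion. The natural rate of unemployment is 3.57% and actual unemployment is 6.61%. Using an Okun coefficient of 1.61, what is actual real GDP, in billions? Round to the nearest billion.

€16,089 billion

Unemployment gap = 6.61 - 3.57 = 3.04 points, so the output gap is -1.61 × 3.04 = -4.8944%.
Actual GDP = 16917 × (1 - 4.8944/100) = 16917 × 0.951056 ≈ 16089 billion.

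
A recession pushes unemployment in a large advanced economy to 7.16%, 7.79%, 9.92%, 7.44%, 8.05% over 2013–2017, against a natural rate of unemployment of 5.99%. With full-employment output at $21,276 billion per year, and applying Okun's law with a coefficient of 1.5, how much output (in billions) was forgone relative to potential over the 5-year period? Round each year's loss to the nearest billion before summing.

$3,321 billion

Year 2013: gap = -1.5 × (7.16 - 5.99) = -1.755%, loss ≈ 21276 × 1.755/100 ≈ 373.
Year 2014: gap = -1.5 × (7.79 - 5.99) = -2.7%, loss ≈ 21276 × 2.7/100 ≈ 574.
Year 2015: gap = -1.5 × (9.92 - 5.99) = -5.895%, loss ≈ 21276 × 5.895/100 ≈ 1254.
Year 2016: gap = -1.5 × (7.44 - 5.99) = -2.175%, loss ≈ 21276 × 2.175/100 ≈ 463.
Year 2017: gap = -1.5 × (8.05 - 5.99) = -3.09%, loss ≈ 21276 × 3.09/100 ≈ 657.
Total lost output = 373 + 574 + 1254 + 463 + 657 = 3321 billion.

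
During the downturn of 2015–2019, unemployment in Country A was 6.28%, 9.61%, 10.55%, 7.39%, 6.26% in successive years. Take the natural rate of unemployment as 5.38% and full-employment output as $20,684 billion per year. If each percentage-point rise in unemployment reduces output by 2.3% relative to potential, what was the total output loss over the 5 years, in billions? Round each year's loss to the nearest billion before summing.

Year 2015: gap = -2.3 × (6.28 - 5.38) = -2.07%, loss ≈ 20684 × 2.07/100 ≈ 428.
Year 2016: gap = -2.3 × (9.61 - 5.38) = -9.729%, loss ≈ 20684 × 9.729/100 ≈ 2012.
Year 2017: gap = -2.3 × (10.55 - 5.38) = -11.891%, loss ≈ 20684 × 11.891/100 ≈ 2460.
Year 2018: gap = -2.3 × (7.39 - 5.38) = -4.623%, loss ≈ 20684 × 4.623/100 ≈ 956.
Year 2019: gap = -2.3 × (6.26 - 5.38) = -2.024%, loss ≈ 20684 × 2.024/100 ≈ 419.
Total lost output = 428 + 2012 + 2460 + 956 + 419 = 6275 billion.

$6,275 billion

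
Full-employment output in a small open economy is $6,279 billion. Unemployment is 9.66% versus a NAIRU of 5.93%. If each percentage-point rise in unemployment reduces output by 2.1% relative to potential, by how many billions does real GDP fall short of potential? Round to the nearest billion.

Output gap = -2.1 × (9.66 - 5.93) = -2.1 × 3.73 = -7.833%.
Actual GDP ≈ 6279 × 0.92167 ≈ 5787 billion, so the shortfall is 6279 - 5787 = 492 billion.

$492 billion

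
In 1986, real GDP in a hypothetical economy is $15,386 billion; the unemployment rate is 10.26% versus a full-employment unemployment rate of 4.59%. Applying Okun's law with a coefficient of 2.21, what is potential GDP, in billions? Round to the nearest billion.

Unemployment gap = 10.26 - 4.59 = 5.67 points, so output gap = -2.21 × 5.67 = -12.5307%.
Since Y = Y* × (1 + gap/100), Y* = 15386/0.874693 ≈ 17590 billion.

$17,590 billion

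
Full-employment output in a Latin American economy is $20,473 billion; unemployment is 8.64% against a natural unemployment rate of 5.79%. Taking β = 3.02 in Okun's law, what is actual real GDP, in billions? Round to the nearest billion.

Unemployment gap = 8.64 - 5.79 = 2.85 points, so the output gap is -3.02 × 2.85 = -8.607%.
Actual GDP = 20473 × (1 - 8.607/100) = 20473 × 0.91393 ≈ 18711 billion.

$18,711 billion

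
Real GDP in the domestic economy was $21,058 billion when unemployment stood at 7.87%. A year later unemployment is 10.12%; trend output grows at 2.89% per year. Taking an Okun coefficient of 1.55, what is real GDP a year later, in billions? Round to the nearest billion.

$20,932 billion

Δu = 10.12 - 7.87 = 2.25 points.
Okun's law (growth form): g_Y = g_Y* - β × Δu = 2.89 - 1.55 × (2.25) = 2.89 - 3.4875 = -0.5975%.
Real GDP in the next year = 21058 × (1 - 0.5975/100) = 21058 × 0.994025 ≈ 20932 billion.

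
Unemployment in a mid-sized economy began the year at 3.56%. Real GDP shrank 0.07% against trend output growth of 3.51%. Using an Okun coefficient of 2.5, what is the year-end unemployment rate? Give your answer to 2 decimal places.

Growth-rate Okun's law: g_Y = g_Y* - β × Δu, so Δu = (g_Y* - g_Y)/β.
Δu = (3.51 + 0.07)/2.5 = 3.58/2.5 = 1.43 percentage points.
Year-end unemployment = 3.56 + 1.43 = 4.99%.

4.99%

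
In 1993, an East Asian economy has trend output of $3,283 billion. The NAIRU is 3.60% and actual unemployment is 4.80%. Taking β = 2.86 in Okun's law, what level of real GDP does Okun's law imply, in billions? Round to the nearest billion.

$3,170 billion

Unemployment gap = 4.8 - 3.6 = 1.2 points, so the output gap is -2.86 × 1.2 = -3.432%.
Actual GDP = 3283 × (1 - 3.432/100) = 3283 × 0.96568 ≈ 3170 billion.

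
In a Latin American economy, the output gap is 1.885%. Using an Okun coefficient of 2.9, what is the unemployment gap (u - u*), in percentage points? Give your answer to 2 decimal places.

-0.65 percentage points

Okun's law: output gap = -β × (u - u*), so u - u* = -(output gap)/β.
u - u* = -(1.885)/2.9 = -0.65 percentage points.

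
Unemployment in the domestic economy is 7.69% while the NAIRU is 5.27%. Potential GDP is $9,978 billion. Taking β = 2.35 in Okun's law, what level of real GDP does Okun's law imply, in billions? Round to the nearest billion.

Unemployment gap = 7.69 - 5.27 = 2.42 points, so the output gap is -2.35 × 2.42 = -5.687%.
Actual GDP = 9978 × (1 - 5.687/100) = 9978 × 0.94313 ≈ 9411 billion.

$9,411 billion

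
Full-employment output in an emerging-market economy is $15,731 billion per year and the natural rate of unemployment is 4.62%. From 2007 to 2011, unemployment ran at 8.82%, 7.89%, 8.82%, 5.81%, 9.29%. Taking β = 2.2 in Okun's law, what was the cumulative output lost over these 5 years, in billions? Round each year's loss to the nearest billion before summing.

Year 2007: gap = -2.2 × (8.82 - 4.62) = -9.24%, loss ≈ 15731 × 9.24/100 ≈ 1454.
Year 2008: gap = -2.2 × (7.89 - 4.62) = -7.194%, loss ≈ 15731 × 7.194/100 ≈ 1132.
Year 2009: gap = -2.2 × (8.82 - 4.62) = -9.24%, loss ≈ 15731 × 9.24/100 ≈ 1454.
Year 2010: gap = -2.2 × (5.81 - 4.62) = -2.618%, loss ≈ 15731 × 2.618/100 ≈ 412.
Year 2011: gap = -2.2 × (9.29 - 4.62) = -10.274%, loss ≈ 15731 × 10.274/100 ≈ 1616.
Total lost output = 1454 + 1132 + 1454 + 412 + 1616 = 6068 billion.

$6,068 billion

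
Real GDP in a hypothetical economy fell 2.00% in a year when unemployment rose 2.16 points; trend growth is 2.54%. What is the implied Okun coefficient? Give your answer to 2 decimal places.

β ≈ 2.10

Growth form: g_Y = g_Y* - β × Δu, so β = (g_Y* - g_Y)/Δu.
β = (2.54 + 2)/2.16 = 4.54/2.16 = 2.10.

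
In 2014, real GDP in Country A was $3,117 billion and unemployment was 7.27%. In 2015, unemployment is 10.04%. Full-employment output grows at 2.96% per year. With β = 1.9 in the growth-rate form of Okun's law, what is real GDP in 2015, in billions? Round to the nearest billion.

$3,045 billion

Δu = 10.04 - 7.27 = 2.77 points.
Okun's law (growth form): g_Y = g_Y* - β × Δu = 2.96 - 1.9 × (2.77) = 2.96 - 5.263 = -2.303%.
Real GDP in the next year = 3117 × (1 - 2.303/100) = 3117 × 0.97697 ≈ 3045 billion.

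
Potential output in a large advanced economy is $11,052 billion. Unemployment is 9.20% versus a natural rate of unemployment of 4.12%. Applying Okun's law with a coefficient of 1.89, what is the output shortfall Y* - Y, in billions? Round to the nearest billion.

Output gap = -1.89 × (9.2 - 4.12) = -1.89 × 5.08 = -9.6012%.
Actual GDP ≈ 11052 × 0.903988 ≈ 9991 billion, so the shortfall is 11052 - 9991 = 1061 billion.

$1,061 billion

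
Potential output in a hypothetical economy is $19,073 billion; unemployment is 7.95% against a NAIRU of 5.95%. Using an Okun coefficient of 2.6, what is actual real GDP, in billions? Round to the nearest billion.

$18,081 billion

Unemployment gap = 7.95 - 5.95 = 2 points, so the output gap is -2.6 × 2 = -5.2%.
Actual GDP = 19073 × (1 - 5.2/100) = 19073 × 0.948 ≈ 18081 billion.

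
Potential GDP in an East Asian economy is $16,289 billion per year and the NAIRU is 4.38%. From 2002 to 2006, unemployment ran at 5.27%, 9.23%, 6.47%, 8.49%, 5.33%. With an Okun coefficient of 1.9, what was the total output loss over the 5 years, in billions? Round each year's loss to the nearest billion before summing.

$3,989 billion

Year 2002: gap = -1.9 × (5.27 - 4.38) = -1.691%, loss ≈ 16289 × 1.691/100 ≈ 275.
Year 2003: gap = -1.9 × (9.23 - 4.38) = -9.215%, loss ≈ 16289 × 9.215/100 ≈ 1501.
Year 2004: gap = -1.9 × (6.47 - 4.38) = -3.971%, loss ≈ 16289 × 3.971/100 ≈ 647.
Year 2005: gap = -1.9 × (8.49 - 4.38) = -7.809%, loss ≈ 16289 × 7.809/100 ≈ 1272.
Year 2006: gap = -1.9 × (5.33 - 4.38) = -1.805%, loss ≈ 16289 × 1.805/100 ≈ 294.
Total lost output = 275 + 1501 + 647 + 1272 + 294 = 3989 billion.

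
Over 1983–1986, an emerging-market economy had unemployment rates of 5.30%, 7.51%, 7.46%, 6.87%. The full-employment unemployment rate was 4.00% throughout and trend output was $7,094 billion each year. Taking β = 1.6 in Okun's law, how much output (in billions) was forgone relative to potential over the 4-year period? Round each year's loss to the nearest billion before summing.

Year 1983: gap = -1.6 × (5.3 - 4) = -2.08%, loss ≈ 7094 × 2.08/100 ≈ 148.
Year 1984: gap = -1.6 × (7.51 - 4) = -5.616%, loss ≈ 7094 × 5.616/100 ≈ 398.
Year 1985: gap = -1.6 × (7.46 - 4) = -5.536%, loss ≈ 7094 × 5.536/100 ≈ 393.
Year 1986: gap = -1.6 × (6.87 - 4) = -4.592%, loss ≈ 7094 × 4.592/100 ≈ 326.
Total lost output = 148 + 398 + 393 + 326 = 1265 billion.

$1,265 billion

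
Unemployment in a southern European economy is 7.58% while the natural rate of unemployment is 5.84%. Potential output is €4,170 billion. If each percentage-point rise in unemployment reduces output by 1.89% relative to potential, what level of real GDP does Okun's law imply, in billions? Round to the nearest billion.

Unemployment gap = 7.58 - 5.84 = 1.74 points, so the output gap is -1.89 × 1.74 = -3.2886%.
Actual GDP = 4170 × (1 - 3.2886/100) = 4170 × 0.967114 ≈ 4033 billion.

€4,033 billion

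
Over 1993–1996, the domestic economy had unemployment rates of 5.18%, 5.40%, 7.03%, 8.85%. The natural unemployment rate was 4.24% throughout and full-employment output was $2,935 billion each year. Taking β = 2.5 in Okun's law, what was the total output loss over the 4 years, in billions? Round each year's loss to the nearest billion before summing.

Year 1993: gap = -2.5 × (5.18 - 4.24) = -2.35%, loss ≈ 2935 × 2.35/100 ≈ 69.
Year 1994: gap = -2.5 × (5.4 - 4.24) = -2.9%, loss ≈ 2935 × 2.9/100 ≈ 85.
Year 1995: gap = -2.5 × (7.03 - 4.24) = -6.975%, loss ≈ 2935 × 6.975/100 ≈ 205.
Year 1996: gap = -2.5 × (8.85 - 4.24) = -11.525%, loss ≈ 2935 × 11.525/100 ≈ 338.
Total lost output = 69 + 85 + 205 + 338 = 697 billion.

$697 billion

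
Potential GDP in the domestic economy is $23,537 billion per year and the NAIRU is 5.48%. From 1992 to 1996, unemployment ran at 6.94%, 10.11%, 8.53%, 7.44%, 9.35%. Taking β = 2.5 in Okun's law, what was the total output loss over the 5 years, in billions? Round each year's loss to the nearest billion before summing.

$8,808 billion

Year 1992: gap = -2.5 × (6.94 - 5.48) = -3.65%, loss ≈ 23537 × 3.65/100 ≈ 859.
Year 1993: gap = -2.5 × (10.11 - 5.48) = -11.575%, loss ≈ 23537 × 11.575/100 ≈ 2724.
Year 1994: gap = -2.5 × (8.53 - 5.48) = -7.625%, loss ≈ 23537 × 7.625/100 ≈ 1795.
Year 1995: gap = -2.5 × (7.44 - 5.48) = -4.9%, loss ≈ 23537 × 4.9/100 ≈ 1153.
Year 1996: gap = -2.5 × (9.35 - 5.48) = -9.675%, loss ≈ 23537 × 9.675/100 ≈ 2277.
Total lost output = 859 + 2724 + 1795 + 1153 + 2277 = 8808 billion.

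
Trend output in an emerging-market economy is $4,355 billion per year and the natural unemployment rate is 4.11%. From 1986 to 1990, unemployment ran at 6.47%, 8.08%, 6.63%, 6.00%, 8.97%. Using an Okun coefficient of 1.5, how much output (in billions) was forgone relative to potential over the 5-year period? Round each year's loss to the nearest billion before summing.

Year 1986: gap = -1.5 × (6.47 - 4.11) = -3.54%, loss ≈ 4355 × 3.54/100 ≈ 154.
Year 1987: gap = -1.5 × (8.08 - 4.11) = -5.955%, loss ≈ 4355 × 5.955/100 ≈ 259.
Year 1988: gap = -1.5 × (6.63 - 4.11) = -3.78%, loss ≈ 4355 × 3.78/100 ≈ 165.
Year 1989: gap = -1.5 × (6 - 4.11) = -2.835%, loss ≈ 4355 × 2.835/100 ≈ 123.
Year 1990: gap = -1.5 × (8.97 - 4.11) = -7.29%, loss ≈ 4355 × 7.29/100 ≈ 317.
Total lost output = 154 + 259 + 165 + 123 + 317 = 1018 billion.

$1,018 billion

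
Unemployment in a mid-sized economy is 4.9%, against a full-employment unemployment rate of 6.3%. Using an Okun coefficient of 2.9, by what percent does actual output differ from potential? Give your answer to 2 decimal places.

4.06%

The unemployment gap is 4.9 - 6.3 = -1.4 percentage points.
Okun's law gives an output gap of -2.9 × (-1.4) = 4.06%, i.e. 4.06% above potential.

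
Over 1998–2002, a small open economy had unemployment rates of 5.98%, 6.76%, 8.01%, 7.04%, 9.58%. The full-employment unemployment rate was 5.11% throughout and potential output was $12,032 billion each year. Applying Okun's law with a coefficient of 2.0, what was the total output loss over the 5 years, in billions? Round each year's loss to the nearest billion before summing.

$2,844 billion

Year 1998: gap = -2.0 × (5.98 - 5.11) = -1.74%, loss ≈ 12032 × 1.74/100 ≈ 209.
Year 1999: gap = -2.0 × (6.76 - 5.11) = -3.3%, loss ≈ 12032 × 3.3/100 ≈ 397.
Year 2000: gap = -2.0 × (8.01 - 5.11) = -5.8%, loss ≈ 12032 × 5.8/100 ≈ 698.
Year 2001: gap = -2.0 × (7.04 - 5.11) = -3.86%, loss ≈ 12032 × 3.86/100 ≈ 464.
Year 2002: gap = -2.0 × (9.58 - 5.11) = -8.94%, loss ≈ 12032 × 8.94/100 ≈ 1076.
Total lost output = 209 + 397 + 698 + 464 + 1076 = 2844 billion.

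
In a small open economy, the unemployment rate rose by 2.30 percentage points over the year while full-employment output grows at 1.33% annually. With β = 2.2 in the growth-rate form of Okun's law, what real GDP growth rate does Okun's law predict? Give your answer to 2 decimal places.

-3.73%

Growth-rate Okun's law: g_Y = g_Y* - β × Δu.
g_Y = 1.33 - 2.2 × (2.30) = 1.33 - 5.06 = -3.73%, i.e. -3.73% to 2 d.p.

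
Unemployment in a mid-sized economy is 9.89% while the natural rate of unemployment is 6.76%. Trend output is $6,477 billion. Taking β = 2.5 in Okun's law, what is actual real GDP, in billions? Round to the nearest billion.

Unemployment gap = 9.89 - 6.76 = 3.13 points, so the output gap is -2.5 × 3.13 = -7.825%.
Actual GDP = 6477 × (1 - 7.825/100) = 6477 × 0.92175 ≈ 5970 billion.

$5,970 billion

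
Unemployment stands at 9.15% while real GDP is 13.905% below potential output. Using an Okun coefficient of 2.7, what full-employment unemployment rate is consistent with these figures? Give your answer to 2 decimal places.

From Okun's law, u - u* = -(output gap)/β = -(-13.905)/2.7 = 5.15 points.
So u* = 9.15 - 5.15 = 4.00%.

4.00%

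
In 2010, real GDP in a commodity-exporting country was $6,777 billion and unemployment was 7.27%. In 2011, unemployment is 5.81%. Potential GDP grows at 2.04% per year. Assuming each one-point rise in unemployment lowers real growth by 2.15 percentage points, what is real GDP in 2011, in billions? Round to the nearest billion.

$7,128 billion

Δu = 5.81 - 7.27 = -1.46 points.
Okun's law (growth form): g_Y = g_Y* - β × Δu = 2.04 - 2.15 × (-1.46) = 2.04 + 3.139 = 5.179%.
Real GDP in the next year = 6777 × (1 + 5.179/100) = 6777 × 1.05179 ≈ 7128 billion.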